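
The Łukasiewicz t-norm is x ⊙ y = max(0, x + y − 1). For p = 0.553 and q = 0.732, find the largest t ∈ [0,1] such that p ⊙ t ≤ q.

1.000

The residuum of the Łukasiewicz t-norm gives the supremum: min(1, 1 − 0.553 + 0.732).
1 − 0.553 + 0.732 = 1.179, so t = min(1, 1.179) = 1.000.
Check: 0.553 ⊙ 1.000 = max(0, 0.553) = 0.553 ≤ 0.732.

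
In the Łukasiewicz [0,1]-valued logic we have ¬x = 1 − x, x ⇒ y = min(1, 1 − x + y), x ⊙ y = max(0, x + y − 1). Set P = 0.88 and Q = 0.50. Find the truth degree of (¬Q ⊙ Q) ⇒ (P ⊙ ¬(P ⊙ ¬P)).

1.00

¬Q = 1 − 0.50 = 0.50
¬Q ⊙ Q = max(0, 0.50 + 0.50 − 1) = max(0, 0.00) = 0.00
¬P = 1 − 0.88 = 0.12
P ⊙ ¬P = max(0, 0.88 + 0.12 − 1) = max(0, 0.00) = 0.00
¬(P ⊙ ¬P) = 1 − 0.00 = 1.00
P ⊙ ¬(P ⊙ ¬P) = max(0, 0.88 + 1.00 − 1) = max(0, 0.88) = 0.88
(¬Q ⊙ Q) ⇒ (P ⊙ ¬(P ⊙ ¬P)) = min(1, 1 − 0.00 + 0.88) = min(1, 1.88) = 1.00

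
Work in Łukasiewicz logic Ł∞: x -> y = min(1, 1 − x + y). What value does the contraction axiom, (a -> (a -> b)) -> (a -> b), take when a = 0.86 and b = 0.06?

0.86

a -> b = min(1, 1 − 0.86 + 0.06) = min(1, 0.20) = 0.20
a -> (a -> b) = min(1, 1 − 0.86 + 0.20) = min(1, 0.34) = 0.34
(a -> (a -> b)) -> (a -> b) = min(1, 1 − 0.34 + 0.20) = min(1, 0.86) = 0.86
(The value 0.86 < 1 shows this instance is not satisfied; fails in Ł∞ (the t-norm is not idempotent).)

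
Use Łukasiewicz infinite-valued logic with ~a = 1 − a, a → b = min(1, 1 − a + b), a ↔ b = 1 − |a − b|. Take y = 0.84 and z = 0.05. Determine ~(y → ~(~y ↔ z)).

~y = 1 − 0.84 = 0.16
~y ↔ z = 1 − |0.16 − 0.05| = 1 − 0.11 = 0.89
~(~y ↔ z) = 1 − 0.89 = 0.11
y → ~(~y ↔ z) = min(1, 1 − 0.84 + 0.11) = min(1, 0.27) = 0.27
~(y → ~(~y ↔ z)) = 1 − 0.27 = 0.73

0.73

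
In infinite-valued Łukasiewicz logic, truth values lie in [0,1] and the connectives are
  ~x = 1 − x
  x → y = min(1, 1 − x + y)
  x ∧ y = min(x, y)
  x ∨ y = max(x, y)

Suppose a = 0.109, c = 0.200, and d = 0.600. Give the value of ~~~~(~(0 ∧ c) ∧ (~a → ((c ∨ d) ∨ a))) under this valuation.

0.709

0 ∧ c = min(0.000, 0.200) = 0.000
~(0 ∧ c) = 1 − 0.000 = 1.000
~a = 1 − 0.109 = 0.891
c ∨ d = max(0.200, 0.600) = 0.600
(c ∨ d) ∨ a = max(0.600, 0.109) = 0.600
~a → ((c ∨ d) ∨ a) = min(1, 1 − 0.891 + 0.600) = min(1, 0.709) = 0.709
~(0 ∧ c) ∧ (~a → ((c ∨ d) ∨ a)) = min(1.000, 0.709) = 0.709
~(~(0 ∧ c) ∧ (~a → ((c ∨ d) ∨ a))) = 1 − 0.709 = 0.291
~~(~(0 ∧ c) ∧ (~a → ((c ∨ d) ∨ a))) = 1 − 0.291 = 0.709
~~~(~(0 ∧ c) ∧ (~a → ((c ∨ d) ∨ a))) = 1 − 0.709 = 0.291
~~~~(~(0 ∧ c) ∧ (~a → ((c ∨ d) ∨ a))) = 1 − 0.291 = 0.709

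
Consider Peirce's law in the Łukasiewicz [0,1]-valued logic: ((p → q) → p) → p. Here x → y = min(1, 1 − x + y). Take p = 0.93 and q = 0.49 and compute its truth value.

0.93

p → q = min(1, 1 − 0.93 + 0.49) = min(1, 0.56) = 0.56
(p → q) → p = min(1, 1 − 0.56 + 0.93) = min(1, 1.37) = 1.00
((p → q) → p) → p = min(1, 1 − 1.00 + 0.93) = min(1, 0.93) = 0.93
(The value 0.93 < 1 shows this instance is not satisfied; not a Ł∞-tautology in general.)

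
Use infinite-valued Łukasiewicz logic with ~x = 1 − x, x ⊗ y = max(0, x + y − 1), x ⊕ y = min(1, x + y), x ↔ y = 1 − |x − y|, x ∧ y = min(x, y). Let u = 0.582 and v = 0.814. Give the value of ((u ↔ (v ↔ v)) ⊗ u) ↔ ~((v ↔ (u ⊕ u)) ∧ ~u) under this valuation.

v ↔ v = 1 − |0.814 − 0.814| = 1 − 0.000 = 1.000
u ↔ (v ↔ v) = 1 − |0.582 − 1.000| = 1 − 0.418 = 0.582
(u ↔ (v ↔ v)) ⊗ u = max(0, 0.582 + 0.582 − 1) = max(0, 0.164) = 0.164
u ⊕ u = min(1, 0.582 + 0.582) = min(1, 1.164) = 1.000
v ↔ (u ⊕ u) = 1 − |0.814 − 1.000| = 1 − 0.186 = 0.814
~u = 1 − 0.582 = 0.418
(v ↔ (u ⊕ u)) ∧ ~u = min(0.814, 0.418) = 0.418
~((v ↔ (u ⊕ u)) ∧ ~u) = 1 − 0.418 = 0.582
((u ↔ (v ↔ v)) ⊗ u) ↔ ~((v ↔ (u ⊕ u)) ∧ ~u) = 1 − |0.164 − 0.582| = 1 − 0.418 = 0.582

0.582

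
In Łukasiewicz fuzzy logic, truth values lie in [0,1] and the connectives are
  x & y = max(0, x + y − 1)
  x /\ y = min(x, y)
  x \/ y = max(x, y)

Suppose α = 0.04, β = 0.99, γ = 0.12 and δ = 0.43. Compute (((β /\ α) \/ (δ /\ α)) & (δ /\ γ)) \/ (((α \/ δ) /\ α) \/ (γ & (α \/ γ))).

0.04

β /\ α = min(0.99, 0.04) = 0.04
δ /\ α = min(0.43, 0.04) = 0.04
(β /\ α) \/ (δ /\ α) = max(0.04, 0.04) = 0.04
δ /\ γ = min(0.43, 0.12) = 0.12
((β /\ α) \/ (δ /\ α)) & (δ /\ γ) = max(0, 0.04 + 0.12 − 1) = max(0, -0.84) = 0.00
α \/ δ = max(0.04, 0.43) = 0.43
(α \/ δ) /\ α = min(0.43, 0.04) = 0.04
α \/ γ = max(0.04, 0.12) = 0.12
γ & (α \/ γ) = max(0, 0.12 + 0.12 − 1) = max(0, -0.76) = 0.00
((α \/ δ) /\ α) \/ (γ & (α \/ γ)) = max(0.04, 0.00) = 0.04
(((β /\ α) \/ (δ /\ α)) & (δ /\ γ)) \/ (((α \/ δ) /\ α) \/ (γ & (α \/ γ))) = max(0.00, 0.04) = 0.04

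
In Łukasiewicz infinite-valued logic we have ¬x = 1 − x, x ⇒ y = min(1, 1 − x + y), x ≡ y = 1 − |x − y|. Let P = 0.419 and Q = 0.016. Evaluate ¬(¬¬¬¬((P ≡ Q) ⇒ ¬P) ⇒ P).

0.565

P ≡ Q = 1 − |0.419 − 0.016| = 1 − 0.403 = 0.597
¬P = 1 − 0.419 = 0.581
(P ≡ Q) ⇒ ¬P = min(1, 1 − 0.597 + 0.581) = min(1, 0.984) = 0.984
¬((P ≡ Q) ⇒ ¬P) = 1 − 0.984 = 0.016
¬¬((P ≡ Q) ⇒ ¬P) = 1 − 0.016 = 0.984
¬¬¬((P ≡ Q) ⇒ ¬P) = 1 − 0.984 = 0.016
¬¬¬¬((P ≡ Q) ⇒ ¬P) = 1 − 0.016 = 0.984
¬¬¬¬((P ≡ Q) ⇒ ¬P) ⇒ P = min(1, 1 − 0.984 + 0.419) = min(1, 0.435) = 0.435
¬(¬¬¬¬((P ≡ Q) ⇒ ¬P) ⇒ P) = 1 − 0.435 = 0.565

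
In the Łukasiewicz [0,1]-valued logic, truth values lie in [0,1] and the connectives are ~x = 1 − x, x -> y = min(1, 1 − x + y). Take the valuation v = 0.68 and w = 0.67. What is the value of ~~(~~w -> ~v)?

0.65

~w = 1 − 0.67 = 0.33
~~w = 1 − 0.33 = 0.67
~v = 1 − 0.68 = 0.32
~~w -> ~v = min(1, 1 − 0.67 + 0.32) = min(1, 0.65) = 0.65
~(~~w -> ~v) = 1 − 0.65 = 0.35
~~(~~w -> ~v) = 1 − 0.35 = 0.65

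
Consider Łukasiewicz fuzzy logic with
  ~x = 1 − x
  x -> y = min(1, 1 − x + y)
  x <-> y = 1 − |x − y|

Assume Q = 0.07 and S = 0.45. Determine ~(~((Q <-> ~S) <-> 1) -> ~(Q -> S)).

0.48

~S = 1 − 0.45 = 0.55
Q <-> ~S = 1 − |0.07 − 0.55| = 1 − 0.48 = 0.52
(Q <-> ~S) <-> 1 = 1 − |0.52 − 1.00| = 1 − 0.48 = 0.52
~((Q <-> ~S) <-> 1) = 1 − 0.52 = 0.48
Q -> S = min(1, 1 − 0.07 + 0.45) = min(1, 1.38) = 1.00
~(Q -> S) = 1 − 1.00 = 0.00
~((Q <-> ~S) <-> 1) -> ~(Q -> S) = min(1, 1 − 0.48 + 0.00) = min(1, 0.52) = 0.52
~(~((Q <-> ~S) <-> 1) -> ~(Q -> S)) = 1 − 0.52 = 0.48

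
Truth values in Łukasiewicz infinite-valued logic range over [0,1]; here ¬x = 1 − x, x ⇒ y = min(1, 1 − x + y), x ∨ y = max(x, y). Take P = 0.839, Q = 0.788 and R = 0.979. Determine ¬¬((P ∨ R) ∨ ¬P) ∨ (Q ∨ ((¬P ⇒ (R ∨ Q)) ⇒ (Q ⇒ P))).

1.000

P ∨ R = max(0.839, 0.979) = 0.979
¬P = 1 − 0.839 = 0.161
(P ∨ R) ∨ ¬P = max(0.979, 0.161) = 0.979
¬((P ∨ R) ∨ ¬P) = 1 − 0.979 = 0.021
¬¬((P ∨ R) ∨ ¬P) = 1 − 0.021 = 0.979
R ∨ Q = max(0.979, 0.788) = 0.979
¬P ⇒ (R ∨ Q) = min(1, 1 − 0.161 + 0.979) = min(1, 1.818) = 1.000
Q ⇒ P = min(1, 1 − 0.788 + 0.839) = min(1, 1.051) = 1.000
(¬P ⇒ (R ∨ Q)) ⇒ (Q ⇒ P) = min(1, 1 − 1.000 + 1.000) = min(1, 1.000) = 1.000
Q ∨ ((¬P ⇒ (R ∨ Q)) ⇒ (Q ⇒ P)) = max(0.788, 1.000) = 1.000
¬¬((P ∨ R) ∨ ¬P) ∨ (Q ∨ ((¬P ⇒ (R ∨ Q)) ⇒ (Q ⇒ P))) = max(0.979, 1.000) = 1.000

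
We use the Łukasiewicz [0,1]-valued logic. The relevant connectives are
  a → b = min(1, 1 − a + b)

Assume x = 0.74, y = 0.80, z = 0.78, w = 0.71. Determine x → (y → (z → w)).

1.00

z → w = min(1, 1 − 0.78 + 0.71) = min(1, 0.93) = 0.93
y → (z → w) = min(1, 1 − 0.80 + 0.93) = min(1, 1.13) = 1.00
x → (y → (z → w)) = min(1, 1 − 0.74 + 1.00) = min(1, 1.26) = 1.00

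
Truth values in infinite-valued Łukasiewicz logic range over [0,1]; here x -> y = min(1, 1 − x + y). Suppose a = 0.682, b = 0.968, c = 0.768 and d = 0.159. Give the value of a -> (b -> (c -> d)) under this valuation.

0.741

c -> d = min(1, 1 − 0.768 + 0.159) = min(1, 0.391) = 0.391
b -> (c -> d) = min(1, 1 − 0.968 + 0.391) = min(1, 0.423) = 0.423
a -> (b -> (c -> d)) = min(1, 1 − 0.682 + 0.423) = min(1, 0.741) = 0.741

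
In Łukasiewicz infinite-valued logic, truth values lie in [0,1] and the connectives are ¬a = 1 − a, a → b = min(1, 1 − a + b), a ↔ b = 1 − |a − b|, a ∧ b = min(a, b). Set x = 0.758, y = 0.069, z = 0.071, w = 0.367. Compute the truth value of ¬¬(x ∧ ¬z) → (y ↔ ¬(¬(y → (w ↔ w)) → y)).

¬z = 1 − 0.071 = 0.929
x ∧ ¬z = min(0.758, 0.929) = 0.758
¬(x ∧ ¬z) = 1 − 0.758 = 0.242
¬¬(x ∧ ¬z) = 1 − 0.242 = 0.758
w ↔ w = 1 − |0.367 − 0.367| = 1 − 0.000 = 1.000
y → (w ↔ w) = min(1, 1 − 0.069 + 1.000) = min(1, 1.931) = 1.000
¬(y → (w ↔ w)) = 1 − 1.000 = 0.000
¬(y → (w ↔ w)) → y = min(1, 1 − 0.000 + 0.069) = min(1, 1.069) = 1.000
¬(¬(y → (w ↔ w)) → y) = 1 − 1.000 = 0.000
y ↔ ¬(¬(y → (w ↔ w)) → y) = 1 − |0.069 − 0.000| = 1 − 0.069 = 0.931
¬¬(x ∧ ¬z) → (y ↔ ¬(¬(y → (w ↔ w)) → y)) = min(1, 1 − 0.758 + 0.931) = min(1, 1.173) = 1.000

1.000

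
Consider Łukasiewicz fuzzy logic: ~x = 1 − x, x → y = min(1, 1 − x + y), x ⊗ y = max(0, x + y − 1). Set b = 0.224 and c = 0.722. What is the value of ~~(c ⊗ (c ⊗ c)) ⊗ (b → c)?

0.166

c ⊗ c = max(0, 0.722 + 0.722 − 1) = max(0, 0.444) = 0.444
c ⊗ (c ⊗ c) = max(0, 0.722 + 0.444 − 1) = max(0, 0.166) = 0.166
~(c ⊗ (c ⊗ c)) = 1 − 0.166 = 0.834
~~(c ⊗ (c ⊗ c)) = 1 − 0.834 = 0.166
b → c = min(1, 1 − 0.224 + 0.722) = min(1, 1.498) = 1.000
~~(c ⊗ (c ⊗ c)) ⊗ (b → c) = max(0, 0.166 + 1.000 − 1) = max(0, 0.166) = 0.166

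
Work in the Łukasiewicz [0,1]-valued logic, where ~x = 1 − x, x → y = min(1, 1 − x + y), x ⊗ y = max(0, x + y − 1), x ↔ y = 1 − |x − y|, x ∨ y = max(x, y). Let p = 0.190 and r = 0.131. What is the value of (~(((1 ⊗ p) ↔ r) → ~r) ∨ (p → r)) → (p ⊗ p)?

1 ⊗ p = max(0, 1.000 + 0.190 − 1) = max(0, 0.190) = 0.190
(1 ⊗ p) ↔ r = 1 − |0.190 − 0.131| = 1 − 0.059 = 0.941
~r = 1 − 0.131 = 0.869
((1 ⊗ p) ↔ r) → ~r = min(1, 1 − 0.941 + 0.869) = min(1, 0.928) = 0.928
~(((1 ⊗ p) ↔ r) → ~r) = 1 − 0.928 = 0.072
p → r = min(1, 1 − 0.190 + 0.131) = min(1, 0.941) = 0.941
~(((1 ⊗ p) ↔ r) → ~r) ∨ (p → r) = max(0.072, 0.941) = 0.941
p ⊗ p = max(0, 0.190 + 0.190 − 1) = max(0, -0.620) = 0.000
(~(((1 ⊗ p) ↔ r) → ~r) ∨ (p → r)) → (p ⊗ p) = min(1, 1 − 0.941 + 0.000) = min(1, 0.059) = 0.059

0.059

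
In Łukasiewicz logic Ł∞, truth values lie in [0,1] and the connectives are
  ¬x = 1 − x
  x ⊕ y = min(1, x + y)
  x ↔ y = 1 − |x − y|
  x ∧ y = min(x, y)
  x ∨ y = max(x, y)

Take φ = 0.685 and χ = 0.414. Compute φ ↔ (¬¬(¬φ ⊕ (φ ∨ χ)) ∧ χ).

0.729

¬φ = 1 − 0.685 = 0.315
φ ∨ χ = max(0.685, 0.414) = 0.685
¬φ ⊕ (φ ∨ χ) = min(1, 0.315 + 0.685) = min(1, 1.000) = 1.000
¬(¬φ ⊕ (φ ∨ χ)) = 1 − 1.000 = 0.000
¬¬(¬φ ⊕ (φ ∨ χ)) = 1 − 0.000 = 1.000
¬¬(¬φ ⊕ (φ ∨ χ)) ∧ χ = min(1.000, 0.414) = 0.414
φ ↔ (¬¬(¬φ ⊕ (φ ∨ χ)) ∧ χ) = 1 − |0.685 − 0.414| = 1 − 0.271 = 0.729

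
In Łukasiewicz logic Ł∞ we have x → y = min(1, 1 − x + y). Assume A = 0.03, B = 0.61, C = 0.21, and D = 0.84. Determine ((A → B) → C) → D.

A → B = min(1, 1 − 0.03 + 0.61) = min(1, 1.58) = 1.00
(A → B) → C = min(1, 1 − 1.00 + 0.21) = min(1, 0.21) = 0.21
((A → B) → C) → D = min(1, 1 − 0.21 + 0.84) = min(1, 1.63) = 1.00

1.00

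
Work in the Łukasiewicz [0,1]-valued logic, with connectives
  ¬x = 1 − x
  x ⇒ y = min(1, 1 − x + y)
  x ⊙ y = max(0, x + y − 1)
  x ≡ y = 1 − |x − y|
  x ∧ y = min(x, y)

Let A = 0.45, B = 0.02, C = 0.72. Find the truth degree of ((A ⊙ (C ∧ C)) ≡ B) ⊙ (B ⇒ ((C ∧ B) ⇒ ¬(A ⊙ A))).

C ∧ C = min(0.72, 0.72) = 0.72
A ⊙ (C ∧ C) = max(0, 0.45 + 0.72 − 1) = max(0, 0.17) = 0.17
(A ⊙ (C ∧ C)) ≡ B = 1 − |0.17 − 0.02| = 1 − 0.15 = 0.85
C ∧ B = min(0.72, 0.02) = 0.02
A ⊙ A = max(0, 0.45 + 0.45 − 1) = max(0, -0.10) = 0.00
¬(A ⊙ A) = 1 − 0.00 = 1.00
(C ∧ B) ⇒ ¬(A ⊙ A) = min(1, 1 − 0.02 + 1.00) = min(1, 1.98) = 1.00
B ⇒ ((C ∧ B) ⇒ ¬(A ⊙ A)) = min(1, 1 − 0.02 + 1.00) = min(1, 1.98) = 1.00
((A ⊙ (C ∧ C)) ≡ B) ⊙ (B ⇒ ((C ∧ B) ⇒ ¬(A ⊙ A))) = max(0, 0.85 + 1.00 − 1) = max(0, 0.85) = 0.85

0.85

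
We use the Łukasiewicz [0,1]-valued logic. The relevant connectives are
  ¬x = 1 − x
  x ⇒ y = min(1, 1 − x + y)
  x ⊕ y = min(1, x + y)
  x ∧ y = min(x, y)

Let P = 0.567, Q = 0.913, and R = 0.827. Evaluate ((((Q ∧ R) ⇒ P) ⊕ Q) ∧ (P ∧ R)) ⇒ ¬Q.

Q ∧ R = min(0.913, 0.827) = 0.827
(Q ∧ R) ⇒ P = min(1, 1 − 0.827 + 0.567) = min(1, 0.740) = 0.740
((Q ∧ R) ⇒ P) ⊕ Q = min(1, 0.740 + 0.913) = min(1, 1.653) = 1.000
P ∧ R = min(0.567, 0.827) = 0.567
(((Q ∧ R) ⇒ P) ⊕ Q) ∧ (P ∧ R) = min(1.000, 0.567) = 0.567
¬Q = 1 − 0.913 = 0.087
((((Q ∧ R) ⇒ P) ⊕ Q) ∧ (P ∧ R)) ⇒ ¬Q = min(1, 1 − 0.567 + 0.087) = min(1, 0.520) = 0.520

0.520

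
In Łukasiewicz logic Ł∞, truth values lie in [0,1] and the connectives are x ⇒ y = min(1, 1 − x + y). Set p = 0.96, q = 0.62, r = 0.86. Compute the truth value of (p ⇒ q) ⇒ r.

1.00

p ⇒ q = min(1, 1 − 0.96 + 0.62) = min(1, 0.66) = 0.66
(p ⇒ q) ⇒ r = min(1, 1 − 0.66 + 0.86) = min(1, 1.20) = 1.00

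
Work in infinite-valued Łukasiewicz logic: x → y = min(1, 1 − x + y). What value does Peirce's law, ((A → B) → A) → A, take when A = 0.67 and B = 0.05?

A → B = min(1, 1 − 0.67 + 0.05) = min(1, 0.38) = 0.38
(A → B) → A = min(1, 1 − 0.38 + 0.67) = min(1, 1.29) = 1.00
((A → B) → A) → A = min(1, 1 − 1.00 + 0.67) = min(1, 0.67) = 0.67
(The value 0.67 < 1 shows this instance is not satisfied; not a Ł∞-tautology in general.)

0.67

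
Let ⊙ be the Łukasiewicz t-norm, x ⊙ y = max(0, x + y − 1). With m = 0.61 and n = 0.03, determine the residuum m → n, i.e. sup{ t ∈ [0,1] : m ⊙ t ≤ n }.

0.42

The residuum of the Łukasiewicz t-norm gives the supremum: min(1, 1 − 0.61 + 0.03).
1 − 0.61 + 0.03 = 0.42, so t = min(1, 0.42) = 0.42.
Check: 0.61 ⊙ 0.42 = max(0, 0.03) = 0.03 ≤ 0.03.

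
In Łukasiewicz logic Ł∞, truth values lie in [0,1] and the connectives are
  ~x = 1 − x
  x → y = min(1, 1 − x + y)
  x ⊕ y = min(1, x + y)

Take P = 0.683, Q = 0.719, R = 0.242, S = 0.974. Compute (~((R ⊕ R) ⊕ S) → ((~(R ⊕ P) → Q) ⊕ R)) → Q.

0.719

R ⊕ R = min(1, 0.242 + 0.242) = min(1, 0.484) = 0.484
(R ⊕ R) ⊕ S = min(1, 0.484 + 0.974) = min(1, 1.458) = 1.000
~((R ⊕ R) ⊕ S) = 1 − 1.000 = 0.000
R ⊕ P = min(1, 0.242 + 0.683) = min(1, 0.925) = 0.925
~(R ⊕ P) = 1 − 0.925 = 0.075
~(R ⊕ P) → Q = min(1, 1 − 0.075 + 0.719) = min(1, 1.644) = 1.000
(~(R ⊕ P) → Q) ⊕ R = min(1, 1.000 + 0.242) = min(1, 1.242) = 1.000
~((R ⊕ R) ⊕ S) → ((~(R ⊕ P) → Q) ⊕ R) = min(1, 1 − 0.000 + 1.000) = min(1, 2.000) = 1.000
(~((R ⊕ R) ⊕ S) → ((~(R ⊕ P) → Q) ⊕ R)) → Q = min(1, 1 − 1.000 + 0.719) = min(1, 0.719) = 0.719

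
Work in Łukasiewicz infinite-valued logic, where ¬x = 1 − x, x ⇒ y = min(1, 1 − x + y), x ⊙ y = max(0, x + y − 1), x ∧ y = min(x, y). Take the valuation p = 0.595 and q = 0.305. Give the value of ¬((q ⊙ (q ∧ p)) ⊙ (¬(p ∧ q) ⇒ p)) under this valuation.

1.000

q ∧ p = min(0.305, 0.595) = 0.305
q ⊙ (q ∧ p) = max(0, 0.305 + 0.305 − 1) = max(0, -0.390) = 0.000
p ∧ q = min(0.595, 0.305) = 0.305
¬(p ∧ q) = 1 − 0.305 = 0.695
¬(p ∧ q) ⇒ p = min(1, 1 − 0.695 + 0.595) = min(1, 0.900) = 0.900
(q ⊙ (q ∧ p)) ⊙ (¬(p ∧ q) ⇒ p) = max(0, 0.000 + 0.900 − 1) = max(0, -0.100) = 0.000
¬((q ⊙ (q ∧ p)) ⊙ (¬(p ∧ q) ⇒ p)) = 1 − 0.000 = 1.000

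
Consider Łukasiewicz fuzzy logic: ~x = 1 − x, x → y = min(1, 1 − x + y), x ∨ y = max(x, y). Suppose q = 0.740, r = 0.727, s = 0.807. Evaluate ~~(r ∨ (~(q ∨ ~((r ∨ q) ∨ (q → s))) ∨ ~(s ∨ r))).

r ∨ q = max(0.727, 0.740) = 0.740
q → s = min(1, 1 − 0.740 + 0.807) = min(1, 1.067) = 1.000
(r ∨ q) ∨ (q → s) = max(0.740, 1.000) = 1.000
~((r ∨ q) ∨ (q → s)) = 1 − 1.000 = 0.000
q ∨ ~((r ∨ q) ∨ (q → s)) = max(0.740, 0.000) = 0.740
~(q ∨ ~((r ∨ q) ∨ (q → s))) = 1 − 0.740 = 0.260
s ∨ r = max(0.807, 0.727) = 0.807
~(s ∨ r) = 1 − 0.807 = 0.193
~(q ∨ ~((r ∨ q) ∨ (q → s))) ∨ ~(s ∨ r) = max(0.260, 0.193) = 0.260
r ∨ (~(q ∨ ~((r ∨ q) ∨ (q → s))) ∨ ~(s ∨ r)) = max(0.727, 0.260) = 0.727
~(r ∨ (~(q ∨ ~((r ∨ q) ∨ (q → s))) ∨ ~(s ∨ r))) = 1 − 0.727 = 0.273
~~(r ∨ (~(q ∨ ~((r ∨ q) ∨ (q → s))) ∨ ~(s ∨ r))) = 1 − 0.273 = 0.727

0.727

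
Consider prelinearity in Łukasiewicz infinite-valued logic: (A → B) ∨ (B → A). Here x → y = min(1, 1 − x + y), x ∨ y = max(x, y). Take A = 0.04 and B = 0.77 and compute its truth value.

A → B = min(1, 1 − 0.04 + 0.77) = min(1, 1.73) = 1.00
B → A = min(1, 1 − 0.77 + 0.04) = min(1, 0.27) = 0.27
(A → B) ∨ (B → A) = max(1.00, 0.27) = 1.00
(As expected: a Ł∞-tautology — holds in every MV-chain.)

1.00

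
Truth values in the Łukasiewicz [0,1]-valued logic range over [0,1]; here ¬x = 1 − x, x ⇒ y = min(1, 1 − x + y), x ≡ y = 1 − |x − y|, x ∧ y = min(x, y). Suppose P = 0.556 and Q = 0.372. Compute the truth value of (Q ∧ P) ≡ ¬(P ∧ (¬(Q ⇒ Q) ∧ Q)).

0.372

Q ∧ P = min(0.372, 0.556) = 0.372
Q ⇒ Q = min(1, 1 − 0.372 + 0.372) = min(1, 1.000) = 1.000
¬(Q ⇒ Q) = 1 − 1.000 = 0.000
¬(Q ⇒ Q) ∧ Q = min(0.000, 0.372) = 0.000
P ∧ (¬(Q ⇒ Q) ∧ Q) = min(0.556, 0.000) = 0.000
¬(P ∧ (¬(Q ⇒ Q) ∧ Q)) = 1 − 0.000 = 1.000
(Q ∧ P) ≡ ¬(P ∧ (¬(Q ⇒ Q) ∧ Q)) = 1 − |0.372 − 1.000| = 1 − 0.628 = 0.372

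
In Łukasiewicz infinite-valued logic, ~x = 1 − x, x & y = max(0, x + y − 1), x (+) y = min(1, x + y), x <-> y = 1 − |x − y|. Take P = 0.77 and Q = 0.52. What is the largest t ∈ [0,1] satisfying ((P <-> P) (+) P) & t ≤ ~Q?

0.48

P <-> P = 1 − |0.77 − 0.77| = 1 − 0.00 = 1.00
(P <-> P) (+) P = min(1, 1.00 + 0.77) = min(1, 1.77) = 1.00
So the left factor is (P <-> P) (+) P = 1.00.
~Q = 1 − 0.52 = 0.48
So the right-hand bound is ~Q = 0.48.
The residuum of the Łukasiewicz t-norm gives the supremum: min(1, 1 − 1.00 + 0.48).
1 − 1.00 + 0.48 = 0.48, so t = min(1, 0.48) = 0.48.
Check: 1.00 & 0.48 = max(0, 0.48) = 0.48 ≤ 0.48.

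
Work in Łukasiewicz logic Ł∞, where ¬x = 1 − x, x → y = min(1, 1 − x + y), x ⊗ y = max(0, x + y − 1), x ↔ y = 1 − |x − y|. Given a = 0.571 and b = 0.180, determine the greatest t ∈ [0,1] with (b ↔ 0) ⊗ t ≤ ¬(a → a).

b ↔ 0 = 1 − |0.180 − 0.000| = 1 − 0.180 = 0.820
So the left factor is b ↔ 0 = 0.820.
a → a = min(1, 1 − 0.571 + 0.571) = min(1, 1.000) = 1.000
¬(a → a) = 1 − 1.000 = 0.000
So the right-hand bound is ¬(a → a) = 0.000.
The residuum of the Łukasiewicz t-norm gives the supremum: min(1, 1 − 0.820 + 0.000).
1 − 0.820 + 0.000 = 0.180, so t = min(1, 0.180) = 0.180.
Check: 0.820 ⊗ 0.180 = max(0, 0.000) = 0.000 ≤ 0.000.

0.180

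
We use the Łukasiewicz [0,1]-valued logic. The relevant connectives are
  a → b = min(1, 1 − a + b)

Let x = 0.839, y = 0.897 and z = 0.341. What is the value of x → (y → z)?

0.605

y → z = min(1, 1 − 0.897 + 0.341) = min(1, 0.444) = 0.444
x → (y → z) = min(1, 1 − 0.839 + 0.444) = min(1, 0.605) = 0.605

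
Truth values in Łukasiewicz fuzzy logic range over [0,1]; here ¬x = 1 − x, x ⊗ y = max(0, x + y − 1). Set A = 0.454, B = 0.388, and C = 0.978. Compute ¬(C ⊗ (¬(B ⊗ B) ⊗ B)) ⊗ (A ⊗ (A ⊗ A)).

B ⊗ B = max(0, 0.388 + 0.388 − 1) = max(0, -0.224) = 0.000
¬(B ⊗ B) = 1 − 0.000 = 1.000
¬(B ⊗ B) ⊗ B = max(0, 1.000 + 0.388 − 1) = max(0, 0.388) = 0.388
C ⊗ (¬(B ⊗ B) ⊗ B) = max(0, 0.978 + 0.388 − 1) = max(0, 0.366) = 0.366
¬(C ⊗ (¬(B ⊗ B) ⊗ B)) = 1 − 0.366 = 0.634
A ⊗ A = max(0, 0.454 + 0.454 − 1) = max(0, -0.092) = 0.000
A ⊗ (A ⊗ A) = max(0, 0.454 + 0.000 − 1) = max(0, -0.546) = 0.000
¬(C ⊗ (¬(B ⊗ B) ⊗ B)) ⊗ (A ⊗ (A ⊗ A)) = max(0, 0.634 + 0.000 − 1) = max(0, -0.366) = 0.000

0.000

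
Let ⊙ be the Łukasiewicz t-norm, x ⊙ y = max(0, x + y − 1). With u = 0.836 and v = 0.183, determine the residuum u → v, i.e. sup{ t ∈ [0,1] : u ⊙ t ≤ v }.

0.347

The residuum of the Łukasiewicz t-norm gives the supremum: min(1, 1 − 0.836 + 0.183).
1 − 0.836 + 0.183 = 0.347, so t = min(1, 0.347) = 0.347.
Check: 0.836 ⊙ 0.347 = max(0, 0.183) = 0.183 ≤ 0.183.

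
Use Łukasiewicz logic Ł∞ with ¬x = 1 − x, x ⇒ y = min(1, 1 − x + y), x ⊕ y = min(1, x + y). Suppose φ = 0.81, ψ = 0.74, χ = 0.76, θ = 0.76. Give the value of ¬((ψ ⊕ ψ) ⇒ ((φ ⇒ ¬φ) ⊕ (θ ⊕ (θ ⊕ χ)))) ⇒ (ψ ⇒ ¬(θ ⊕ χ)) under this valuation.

ψ ⊕ ψ = min(1, 0.74 + 0.74) = min(1, 1.48) = 1.00
¬φ = 1 − 0.81 = 0.19
φ ⇒ ¬φ = min(1, 1 − 0.81 + 0.19) = min(1, 0.38) = 0.38
θ ⊕ χ = min(1, 0.76 + 0.76) = min(1, 1.52) = 1.00
θ ⊕ (θ ⊕ χ) = min(1, 0.76 + 1.00) = min(1, 1.76) = 1.00
(φ ⇒ ¬φ) ⊕ (θ ⊕ (θ ⊕ χ)) = min(1, 0.38 + 1.00) = min(1, 1.38) = 1.00
(ψ ⊕ ψ) ⇒ ((φ ⇒ ¬φ) ⊕ (θ ⊕ (θ ⊕ χ))) = min(1, 1 − 1.00 + 1.00) = min(1, 1.00) = 1.00
¬((ψ ⊕ ψ) ⇒ ((φ ⇒ ¬φ) ⊕ (θ ⊕ (θ ⊕ χ)))) = 1 − 1.00 = 0.00
¬(θ ⊕ χ) = 1 − 1.00 = 0.00
ψ ⇒ ¬(θ ⊕ χ) = min(1, 1 − 0.74 + 0.00) = min(1, 0.26) = 0.26
¬((ψ ⊕ ψ) ⇒ ((φ ⇒ ¬φ) ⊕ (θ ⊕ (θ ⊕ χ)))) ⇒ (ψ ⇒ ¬(θ ⊕ χ)) = min(1, 1 − 0.00 + 0.26) = min(1, 1.26) = 1.00

1.00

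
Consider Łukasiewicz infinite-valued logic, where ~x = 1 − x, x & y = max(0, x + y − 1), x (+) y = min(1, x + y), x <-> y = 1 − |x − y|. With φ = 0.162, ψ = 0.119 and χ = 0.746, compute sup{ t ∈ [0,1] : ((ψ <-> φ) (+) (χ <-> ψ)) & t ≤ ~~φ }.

ψ <-> φ = 1 − |0.119 − 0.162| = 1 − 0.043 = 0.957
χ <-> ψ = 1 − |0.746 − 0.119| = 1 − 0.627 = 0.373
(ψ <-> φ) (+) (χ <-> ψ) = min(1, 0.957 + 0.373) = min(1, 1.330) = 1.000
So the left factor is (ψ <-> φ) (+) (χ <-> ψ) = 1.000.
~φ = 1 − 0.162 = 0.838
~~φ = 1 − 0.838 = 0.162
So the right-hand bound is ~~φ = 0.162.
The residuum of the Łukasiewicz t-norm gives the supremum: min(1, 1 − 1.000 + 0.162).
1 − 1.000 + 0.162 = 0.162, so t = min(1, 0.162) = 0.162.
Check: 1.000 & 0.162 = max(0, 0.162) = 0.162 ≤ 0.162.

0.162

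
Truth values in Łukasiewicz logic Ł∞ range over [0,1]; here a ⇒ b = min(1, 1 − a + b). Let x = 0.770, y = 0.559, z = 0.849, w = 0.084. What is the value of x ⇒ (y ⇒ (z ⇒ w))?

z ⇒ w = min(1, 1 − 0.849 + 0.084) = min(1, 0.235) = 0.235
y ⇒ (z ⇒ w) = min(1, 1 − 0.559 + 0.235) = min(1, 0.676) = 0.676
x ⇒ (y ⇒ (z ⇒ w)) = min(1, 1 − 0.770 + 0.676) = min(1, 0.906) = 0.906

0.906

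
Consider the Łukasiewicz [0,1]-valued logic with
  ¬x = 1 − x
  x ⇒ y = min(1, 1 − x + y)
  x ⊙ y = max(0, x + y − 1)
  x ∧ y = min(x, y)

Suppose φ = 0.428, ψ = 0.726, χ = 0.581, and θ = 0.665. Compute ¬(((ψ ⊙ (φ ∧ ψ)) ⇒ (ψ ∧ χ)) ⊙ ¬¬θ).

0.335

φ ∧ ψ = min(0.428, 0.726) = 0.428
ψ ⊙ (φ ∧ ψ) = max(0, 0.726 + 0.428 − 1) = max(0, 0.154) = 0.154
ψ ∧ χ = min(0.726, 0.581) = 0.581
(ψ ⊙ (φ ∧ ψ)) ⇒ (ψ ∧ χ) = min(1, 1 − 0.154 + 0.581) = min(1, 1.427) = 1.000
¬θ = 1 − 0.665 = 0.335
¬¬θ = 1 − 0.335 = 0.665
((ψ ⊙ (φ ∧ ψ)) ⇒ (ψ ∧ χ)) ⊙ ¬¬θ = max(0, 1.000 + 0.665 − 1) = max(0, 0.665) = 0.665
¬(((ψ ⊙ (φ ∧ ψ)) ⇒ (ψ ∧ χ)) ⊙ ¬¬θ) = 1 − 0.665 = 0.335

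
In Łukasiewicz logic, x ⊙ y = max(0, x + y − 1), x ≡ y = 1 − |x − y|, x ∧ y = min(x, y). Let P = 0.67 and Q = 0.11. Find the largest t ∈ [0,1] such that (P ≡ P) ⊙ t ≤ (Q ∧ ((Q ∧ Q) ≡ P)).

P ≡ P = 1 − |0.67 − 0.67| = 1 − 0.00 = 1.00
So the left factor is P ≡ P = 1.00.
Q ∧ Q = min(0.11, 0.11) = 0.11
(Q ∧ Q) ≡ P = 1 − |0.11 − 0.67| = 1 − 0.56 = 0.44
Q ∧ ((Q ∧ Q) ≡ P) = min(0.11, 0.44) = 0.11
So the right-hand bound is Q ∧ ((Q ∧ Q) ≡ P) = 0.11.
The residuum of the Łukasiewicz t-norm gives the supremum: min(1, 1 − 1.00 + 0.11).
1 − 1.00 + 0.11 = 0.11, so t = min(1, 0.11) = 0.11.
Check: 1.00 ⊙ 0.11 = max(0, 0.11) = 0.11 ≤ 0.11.

0.11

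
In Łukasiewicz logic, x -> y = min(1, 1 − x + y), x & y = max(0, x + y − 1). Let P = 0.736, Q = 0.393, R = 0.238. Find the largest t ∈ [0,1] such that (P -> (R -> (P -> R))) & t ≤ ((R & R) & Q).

0.000

P -> R = min(1, 1 − 0.736 + 0.238) = min(1, 0.502) = 0.502
R -> (P -> R) = min(1, 1 − 0.238 + 0.502) = min(1, 1.264) = 1.000
P -> (R -> (P -> R)) = min(1, 1 − 0.736 + 1.000) = min(1, 1.264) = 1.000
So the left factor is P -> (R -> (P -> R)) = 1.000.
R & R = max(0, 0.238 + 0.238 − 1) = max(0, -0.524) = 0.000
(R & R) & Q = max(0, 0.000 + 0.393 − 1) = max(0, -0.607) = 0.000
So the right-hand bound is (R & R) & Q = 0.000.
The residuum of the Łukasiewicz t-norm gives the supremum: min(1, 1 − 1.000 + 0.000).
1 − 1.000 + 0.000 = 0.000, so t = min(1, 0.000) = 0.000.
Check: 1.000 & 0.000 = max(0, 0.000) = 0.000 ≤ 0.000.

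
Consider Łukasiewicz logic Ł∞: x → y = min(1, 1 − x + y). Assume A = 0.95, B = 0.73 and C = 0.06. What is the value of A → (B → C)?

0.38

B → C = min(1, 1 − 0.73 + 0.06) = min(1, 0.33) = 0.33
A → (B → C) = min(1, 1 − 0.95 + 0.33) = min(1, 0.38) = 0.38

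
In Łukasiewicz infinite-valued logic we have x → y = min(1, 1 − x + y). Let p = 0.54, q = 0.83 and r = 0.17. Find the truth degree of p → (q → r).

0.80

q → r = min(1, 1 − 0.83 + 0.17) = min(1, 0.34) = 0.34
p → (q → r) = min(1, 1 − 0.54 + 0.34) = min(1, 0.80) = 0.80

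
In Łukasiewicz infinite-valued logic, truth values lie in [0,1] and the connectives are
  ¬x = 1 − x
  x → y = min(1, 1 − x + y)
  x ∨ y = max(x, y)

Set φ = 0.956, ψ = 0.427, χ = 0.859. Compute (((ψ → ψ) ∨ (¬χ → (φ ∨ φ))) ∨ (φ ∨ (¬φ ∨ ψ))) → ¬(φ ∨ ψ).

ψ → ψ = min(1, 1 − 0.427 + 0.427) = min(1, 1.000) = 1.000
¬χ = 1 − 0.859 = 0.141
φ ∨ φ = max(0.956, 0.956) = 0.956
¬χ → (φ ∨ φ) = min(1, 1 − 0.141 + 0.956) = min(1, 1.815) = 1.000
(ψ → ψ) ∨ (¬χ → (φ ∨ φ)) = max(1.000, 1.000) = 1.000
¬φ = 1 − 0.956 = 0.044
¬φ ∨ ψ = max(0.044, 0.427) = 0.427
φ ∨ (¬φ ∨ ψ) = max(0.956, 0.427) = 0.956
((ψ → ψ) ∨ (¬χ → (φ ∨ φ))) ∨ (φ ∨ (¬φ ∨ ψ)) = max(1.000, 0.956) = 1.000
φ ∨ ψ = max(0.956, 0.427) = 0.956
¬(φ ∨ ψ) = 1 − 0.956 = 0.044
(((ψ → ψ) ∨ (¬χ → (φ ∨ φ))) ∨ (φ ∨ (¬φ ∨ ψ))) → ¬(φ ∨ ψ) = min(1, 1 − 1.000 + 0.044) = min(1, 0.044) = 0.044

0.044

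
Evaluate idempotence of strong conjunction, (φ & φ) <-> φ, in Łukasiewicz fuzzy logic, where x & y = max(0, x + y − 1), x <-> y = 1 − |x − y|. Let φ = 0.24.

0.76

φ & φ = max(0, 0.24 + 0.24 − 1) = max(0, -0.52) = 0.00
(φ & φ) <-> φ = 1 − |0.00 − 0.24| = 1 − 0.24 = 0.76
(The value 0.76 < 1 shows this instance is not satisfied; fails in Ł∞ since a ⊗ a = max(0, 2a−1) ≠ a in general.)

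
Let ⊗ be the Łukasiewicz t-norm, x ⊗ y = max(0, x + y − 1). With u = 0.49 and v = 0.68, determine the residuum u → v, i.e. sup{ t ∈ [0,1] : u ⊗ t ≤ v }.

1.00

The residuum of the Łukasiewicz t-norm gives the supremum: min(1, 1 − 0.49 + 0.68).
1 − 0.49 + 0.68 = 1.19, so t = min(1, 1.19) = 1.00.
Check: 0.49 ⊗ 1.00 = max(0, 0.49) = 0.49 ≤ 0.68.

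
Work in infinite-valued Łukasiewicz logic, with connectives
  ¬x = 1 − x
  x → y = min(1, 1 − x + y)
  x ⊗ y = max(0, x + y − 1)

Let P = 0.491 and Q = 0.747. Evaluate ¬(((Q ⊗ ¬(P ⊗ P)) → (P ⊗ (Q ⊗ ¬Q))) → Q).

P ⊗ P = max(0, 0.491 + 0.491 − 1) = max(0, -0.018) = 0.000
¬(P ⊗ P) = 1 − 0.000 = 1.000
Q ⊗ ¬(P ⊗ P) = max(0, 0.747 + 1.000 − 1) = max(0, 0.747) = 0.747
¬Q = 1 − 0.747 = 0.253
Q ⊗ ¬Q = max(0, 0.747 + 0.253 − 1) = max(0, 0.000) = 0.000
P ⊗ (Q ⊗ ¬Q) = max(0, 0.491 + 0.000 − 1) = max(0, -0.509) = 0.000
(Q ⊗ ¬(P ⊗ P)) → (P ⊗ (Q ⊗ ¬Q)) = min(1, 1 − 0.747 + 0.000) = min(1, 0.253) = 0.253
((Q ⊗ ¬(P ⊗ P)) → (P ⊗ (Q ⊗ ¬Q))) → Q = min(1, 1 − 0.253 + 0.747) = min(1, 1.494) = 1.000
¬(((Q ⊗ ¬(P ⊗ P)) → (P ⊗ (Q ⊗ ¬Q))) → Q) = 1 − 1.000 = 0.000

0.000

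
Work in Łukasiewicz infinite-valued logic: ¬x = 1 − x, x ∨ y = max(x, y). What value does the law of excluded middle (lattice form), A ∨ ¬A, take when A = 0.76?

¬A = 1 − 0.76 = 0.24
A ∨ ¬A = max(0.76, 0.24) = 0.76
(The value 0.76 < 1 shows this instance is not satisfied; not a Ł∞-tautology — its value is max(a, 1−a).)

0.76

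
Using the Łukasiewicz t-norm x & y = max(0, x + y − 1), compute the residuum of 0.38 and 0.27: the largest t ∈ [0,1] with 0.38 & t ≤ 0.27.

The residuum of the Łukasiewicz t-norm gives the supremum: min(1, 1 − 0.38 + 0.27).
1 − 0.38 + 0.27 = 0.89, so t = min(1, 0.89) = 0.89.
Check: 0.38 & 0.89 = max(0, 0.27) = 0.27 ≤ 0.27.

0.89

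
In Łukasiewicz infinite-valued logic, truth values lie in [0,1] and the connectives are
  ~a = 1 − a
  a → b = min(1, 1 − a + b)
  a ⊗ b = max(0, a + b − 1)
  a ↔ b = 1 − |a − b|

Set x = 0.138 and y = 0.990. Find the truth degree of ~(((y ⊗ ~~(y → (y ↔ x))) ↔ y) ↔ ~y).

y ↔ x = 1 − |0.990 − 0.138| = 1 − 0.852 = 0.148
y → (y ↔ x) = min(1, 1 − 0.990 + 0.148) = min(1, 0.158) = 0.158
~(y → (y ↔ x)) = 1 − 0.158 = 0.842
~~(y → (y ↔ x)) = 1 − 0.842 = 0.158
y ⊗ ~~(y → (y ↔ x)) = max(0, 0.990 + 0.158 − 1) = max(0, 0.148) = 0.148
(y ⊗ ~~(y → (y ↔ x))) ↔ y = 1 − |0.148 − 0.990| = 1 − 0.842 = 0.158
~y = 1 − 0.990 = 0.010
((y ⊗ ~~(y → (y ↔ x))) ↔ y) ↔ ~y = 1 − |0.158 − 0.010| = 1 − 0.148 = 0.852
~(((y ⊗ ~~(y → (y ↔ x))) ↔ y) ↔ ~y) = 1 − 0.852 = 0.148

0.148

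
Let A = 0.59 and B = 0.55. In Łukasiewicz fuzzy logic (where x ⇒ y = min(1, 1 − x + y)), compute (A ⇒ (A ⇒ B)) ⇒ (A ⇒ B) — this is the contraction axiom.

A ⇒ B = min(1, 1 − 0.59 + 0.55) = min(1, 0.96) = 0.96
A ⇒ (A ⇒ B) = min(1, 1 − 0.59 + 0.96) = min(1, 1.37) = 1.00
(A ⇒ (A ⇒ B)) ⇒ (A ⇒ B) = min(1, 1 − 1.00 + 0.96) = min(1, 0.96) = 0.96
(The value 0.96 < 1 shows this instance is not satisfied; fails in Ł∞ (the t-norm is not idempotent).)

0.96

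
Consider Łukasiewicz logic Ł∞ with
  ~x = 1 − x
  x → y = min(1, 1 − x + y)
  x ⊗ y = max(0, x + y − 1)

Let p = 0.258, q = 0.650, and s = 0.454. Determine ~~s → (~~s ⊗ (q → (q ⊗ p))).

0.546

~s = 1 − 0.454 = 0.546
~~s = 1 − 0.546 = 0.454
q ⊗ p = max(0, 0.650 + 0.258 − 1) = max(0, -0.092) = 0.000
q → (q ⊗ p) = min(1, 1 − 0.650 + 0.000) = min(1, 0.350) = 0.350
~~s ⊗ (q → (q ⊗ p)) = max(0, 0.454 + 0.350 − 1) = max(0, -0.196) = 0.000
~~s → (~~s ⊗ (q → (q ⊗ p))) = min(1, 1 − 0.454 + 0.000) = min(1, 0.546) = 0.546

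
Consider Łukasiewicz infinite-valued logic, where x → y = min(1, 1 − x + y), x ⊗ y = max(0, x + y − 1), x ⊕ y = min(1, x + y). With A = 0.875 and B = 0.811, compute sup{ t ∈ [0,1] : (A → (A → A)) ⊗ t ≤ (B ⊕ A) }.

A → A = min(1, 1 − 0.875 + 0.875) = min(1, 1.000) = 1.000
A → (A → A) = min(1, 1 − 0.875 + 1.000) = min(1, 1.125) = 1.000
So the left factor is A → (A → A) = 1.000.
B ⊕ A = min(1, 0.811 + 0.875) = min(1, 1.686) = 1.000
So the right-hand bound is B ⊕ A = 1.000.
The residuum of the Łukasiewicz t-norm gives the supremum: min(1, 1 − 1.000 + 1.000).
1 − 1.000 + 1.000 = 1.000, so t = min(1, 1.000) = 1.000.
Check: 1.000 ⊗ 1.000 = max(0, 1.000) = 1.000 ≤ 1.000.

1.000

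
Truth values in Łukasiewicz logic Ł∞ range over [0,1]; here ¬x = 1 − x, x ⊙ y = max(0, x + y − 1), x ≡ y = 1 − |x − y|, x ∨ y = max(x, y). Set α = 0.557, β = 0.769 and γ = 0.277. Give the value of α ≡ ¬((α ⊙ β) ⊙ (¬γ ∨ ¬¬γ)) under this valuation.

0.606

α ⊙ β = max(0, 0.557 + 0.769 − 1) = max(0, 0.326) = 0.326
¬γ = 1 − 0.277 = 0.723
¬¬γ = 1 − 0.723 = 0.277
¬γ ∨ ¬¬γ = max(0.723, 0.277) = 0.723
(α ⊙ β) ⊙ (¬γ ∨ ¬¬γ) = max(0, 0.326 + 0.723 − 1) = max(0, 0.049) = 0.049
¬((α ⊙ β) ⊙ (¬γ ∨ ¬¬γ)) = 1 − 0.049 = 0.951
α ≡ ¬((α ⊙ β) ⊙ (¬γ ∨ ¬¬γ)) = 1 − |0.557 − 0.951| = 1 − 0.394 = 0.606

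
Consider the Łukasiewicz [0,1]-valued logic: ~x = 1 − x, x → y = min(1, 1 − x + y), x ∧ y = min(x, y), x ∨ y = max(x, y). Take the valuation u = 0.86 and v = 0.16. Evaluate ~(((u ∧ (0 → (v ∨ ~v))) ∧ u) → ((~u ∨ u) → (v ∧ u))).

~v = 1 − 0.16 = 0.84
v ∨ ~v = max(0.16, 0.84) = 0.84
0 → (v ∨ ~v) = min(1, 1 − 0.00 + 0.84) = min(1, 1.84) = 1.00
u ∧ (0 → (v ∨ ~v)) = min(0.86, 1.00) = 0.86
(u ∧ (0 → (v ∨ ~v))) ∧ u = min(0.86, 0.86) = 0.86
~u = 1 − 0.86 = 0.14
~u ∨ u = max(0.14, 0.86) = 0.86
v ∧ u = min(0.16, 0.86) = 0.16
(~u ∨ u) → (v ∧ u) = min(1, 1 − 0.86 + 0.16) = min(1, 0.30) = 0.30
((u ∧ (0 → (v ∨ ~v))) ∧ u) → ((~u ∨ u) → (v ∧ u)) = min(1, 1 − 0.86 + 0.30) = min(1, 0.44) = 0.44
~(((u ∧ (0 → (v ∨ ~v))) ∧ u) → ((~u ∨ u) → (v ∧ u))) = 1 − 0.44 = 0.56

0.56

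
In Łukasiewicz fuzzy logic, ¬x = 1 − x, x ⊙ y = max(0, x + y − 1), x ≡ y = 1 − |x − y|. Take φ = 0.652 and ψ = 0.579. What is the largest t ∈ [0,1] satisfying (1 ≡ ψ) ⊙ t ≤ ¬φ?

1 ≡ ψ = 1 − |1.000 − 0.579| = 1 − 0.421 = 0.579
So the left factor is 1 ≡ ψ = 0.579.
¬φ = 1 − 0.652 = 0.348
So the right-hand bound is ¬φ = 0.348.
The residuum of the Łukasiewicz t-norm gives the supremum: min(1, 1 − 0.579 + 0.348).
1 − 0.579 + 0.348 = 0.769, so t = min(1, 0.769) = 0.769.
Check: 0.579 ⊙ 0.769 = max(0, 0.348) = 0.348 ≤ 0.348.

0.769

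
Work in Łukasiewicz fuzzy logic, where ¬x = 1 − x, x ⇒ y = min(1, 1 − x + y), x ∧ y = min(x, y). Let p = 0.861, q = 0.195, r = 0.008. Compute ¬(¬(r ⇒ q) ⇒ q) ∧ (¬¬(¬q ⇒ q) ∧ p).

0.000

r ⇒ q = min(1, 1 − 0.008 + 0.195) = min(1, 1.187) = 1.000
¬(r ⇒ q) = 1 − 1.000 = 0.000
¬(r ⇒ q) ⇒ q = min(1, 1 − 0.000 + 0.195) = min(1, 1.195) = 1.000
¬(¬(r ⇒ q) ⇒ q) = 1 − 1.000 = 0.000
¬q = 1 − 0.195 = 0.805
¬q ⇒ q = min(1, 1 − 0.805 + 0.195) = min(1, 0.390) = 0.390
¬(¬q ⇒ q) = 1 − 0.390 = 0.610
¬¬(¬q ⇒ q) = 1 − 0.610 = 0.390
¬¬(¬q ⇒ q) ∧ p = min(0.390, 0.861) = 0.390
¬(¬(r ⇒ q) ⇒ q) ∧ (¬¬(¬q ⇒ q) ∧ p) = min(0.000, 0.390) = 0.000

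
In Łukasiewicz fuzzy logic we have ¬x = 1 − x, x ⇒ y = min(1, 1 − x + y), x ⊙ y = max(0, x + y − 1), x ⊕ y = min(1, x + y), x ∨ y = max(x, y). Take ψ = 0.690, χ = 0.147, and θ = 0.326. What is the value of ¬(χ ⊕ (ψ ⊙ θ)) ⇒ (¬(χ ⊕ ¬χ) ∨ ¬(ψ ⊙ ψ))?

0.783

ψ ⊙ θ = max(0, 0.690 + 0.326 − 1) = max(0, 0.016) = 0.016
χ ⊕ (ψ ⊙ θ) = min(1, 0.147 + 0.016) = min(1, 0.163) = 0.163
¬(χ ⊕ (ψ ⊙ θ)) = 1 − 0.163 = 0.837
¬χ = 1 − 0.147 = 0.853
χ ⊕ ¬χ = min(1, 0.147 + 0.853) = min(1, 1.000) = 1.000
¬(χ ⊕ ¬χ) = 1 − 1.000 = 0.000
ψ ⊙ ψ = max(0, 0.690 + 0.690 − 1) = max(0, 0.380) = 0.380
¬(ψ ⊙ ψ) = 1 − 0.380 = 0.620
¬(χ ⊕ ¬χ) ∨ ¬(ψ ⊙ ψ) = max(0.000, 0.620) = 0.620
¬(χ ⊕ (ψ ⊙ θ)) ⇒ (¬(χ ⊕ ¬χ) ∨ ¬(ψ ⊙ ψ)) = min(1, 1 − 0.837 + 0.620) = min(1, 0.783) = 0.783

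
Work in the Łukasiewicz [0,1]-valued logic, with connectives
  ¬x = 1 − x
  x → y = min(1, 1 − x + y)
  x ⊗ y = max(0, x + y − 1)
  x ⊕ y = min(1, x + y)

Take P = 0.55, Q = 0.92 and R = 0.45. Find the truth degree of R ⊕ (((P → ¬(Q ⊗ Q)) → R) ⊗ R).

Q ⊗ Q = max(0, 0.92 + 0.92 − 1) = max(0, 0.84) = 0.84
¬(Q ⊗ Q) = 1 − 0.84 = 0.16
P → ¬(Q ⊗ Q) = min(1, 1 − 0.55 + 0.16) = min(1, 0.61) = 0.61
(P → ¬(Q ⊗ Q)) → R = min(1, 1 − 0.61 + 0.45) = min(1, 0.84) = 0.84
((P → ¬(Q ⊗ Q)) → R) ⊗ R = max(0, 0.84 + 0.45 − 1) = max(0, 0.29) = 0.29
R ⊕ (((P → ¬(Q ⊗ Q)) → R) ⊗ R) = min(1, 0.45 + 0.29) = min(1, 0.74) = 0.74

0.74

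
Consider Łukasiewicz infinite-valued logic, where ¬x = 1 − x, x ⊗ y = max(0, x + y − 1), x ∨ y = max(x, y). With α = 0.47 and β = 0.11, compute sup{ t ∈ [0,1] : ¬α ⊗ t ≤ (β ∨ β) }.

0.58

¬α = 1 − 0.47 = 0.53
So the left factor is ¬α = 0.53.
β ∨ β = max(0.11, 0.11) = 0.11
So the right-hand bound is β ∨ β = 0.11.
The residuum of the Łukasiewicz t-norm gives the supremum: min(1, 1 − 0.53 + 0.11).
1 − 0.53 + 0.11 = 0.58, so t = min(1, 0.58) = 0.58.
Check: 0.53 ⊗ 0.58 = max(0, 0.11) = 0.11 ≤ 0.11.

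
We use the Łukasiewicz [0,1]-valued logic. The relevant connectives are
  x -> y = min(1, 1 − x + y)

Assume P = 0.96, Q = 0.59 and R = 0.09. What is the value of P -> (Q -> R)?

0.54

Q -> R = min(1, 1 − 0.59 + 0.09) = min(1, 0.50) = 0.50
P -> (Q -> R) = min(1, 1 − 0.96 + 0.50) = min(1, 0.54) = 0.54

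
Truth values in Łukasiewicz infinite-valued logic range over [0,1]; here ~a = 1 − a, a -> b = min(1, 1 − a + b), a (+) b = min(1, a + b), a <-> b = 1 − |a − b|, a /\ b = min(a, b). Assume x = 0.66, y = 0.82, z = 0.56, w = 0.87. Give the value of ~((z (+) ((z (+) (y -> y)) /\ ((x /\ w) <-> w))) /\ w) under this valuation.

0.13

y -> y = min(1, 1 − 0.82 + 0.82) = min(1, 1.00) = 1.00
z (+) (y -> y) = min(1, 0.56 + 1.00) = min(1, 1.56) = 1.00
x /\ w = min(0.66, 0.87) = 0.66
(x /\ w) <-> w = 1 − |0.66 − 0.87| = 1 − 0.21 = 0.79
(z (+) (y -> y)) /\ ((x /\ w) <-> w) = min(1.00, 0.79) = 0.79
z (+) ((z (+) (y -> y)) /\ ((x /\ w) <-> w)) = min(1, 0.56 + 0.79) = min(1, 1.35) = 1.00
(z (+) ((z (+) (y -> y)) /\ ((x /\ w) <-> w))) /\ w = min(1.00, 0.87) = 0.87
~((z (+) ((z (+) (y -> y)) /\ ((x /\ w) <-> w))) /\ w) = 1 − 0.87 = 0.13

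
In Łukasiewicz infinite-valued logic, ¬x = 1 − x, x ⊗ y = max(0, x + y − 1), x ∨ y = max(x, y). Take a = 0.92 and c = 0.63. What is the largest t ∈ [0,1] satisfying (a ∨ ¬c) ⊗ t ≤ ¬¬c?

0.71

¬c = 1 − 0.63 = 0.37
a ∨ ¬c = max(0.92, 0.37) = 0.92
So the left factor is a ∨ ¬c = 0.92.
¬¬c = 1 − 0.37 = 0.63
So the right-hand bound is ¬¬c = 0.63.
The residuum of the Łukasiewicz t-norm gives the supremum: min(1, 1 − 0.92 + 0.63).
1 − 0.92 + 0.63 = 0.71, so t = min(1, 0.71) = 0.71.
Check: 0.92 ⊗ 0.71 = max(0, 0.63) = 0.63 ≤ 0.63.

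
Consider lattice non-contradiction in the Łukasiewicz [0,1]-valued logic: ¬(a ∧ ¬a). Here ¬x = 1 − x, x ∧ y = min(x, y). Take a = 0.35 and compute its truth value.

0.65

¬a = 1 − 0.35 = 0.65
a ∧ ¬a = min(0.35, 0.65) = 0.35
¬(a ∧ ¬a) = 1 − 0.35 = 0.65
(The value 0.65 < 1 shows this instance is not satisfied; not a Ł∞-tautology — its value is 1 − min(a, 1−a).)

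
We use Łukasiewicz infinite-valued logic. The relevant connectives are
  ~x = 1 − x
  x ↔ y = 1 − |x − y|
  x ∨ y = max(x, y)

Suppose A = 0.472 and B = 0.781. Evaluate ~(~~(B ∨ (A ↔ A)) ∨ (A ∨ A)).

0.000

A ↔ A = 1 − |0.472 − 0.472| = 1 − 0.000 = 1.000
B ∨ (A ↔ A) = max(0.781, 1.000) = 1.000
~(B ∨ (A ↔ A)) = 1 − 1.000 = 0.000
~~(B ∨ (A ↔ A)) = 1 − 0.000 = 1.000
A ∨ A = max(0.472, 0.472) = 0.472
~~(B ∨ (A ↔ A)) ∨ (A ∨ A) = max(1.000, 0.472) = 1.000
~(~~(B ∨ (A ↔ A)) ∨ (A ∨ A)) = 1 − 1.000 = 0.000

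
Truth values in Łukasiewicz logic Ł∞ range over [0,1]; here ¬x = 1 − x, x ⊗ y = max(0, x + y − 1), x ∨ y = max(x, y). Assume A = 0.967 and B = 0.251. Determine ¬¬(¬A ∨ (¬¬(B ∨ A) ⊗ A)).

0.934

¬A = 1 − 0.967 = 0.033
B ∨ A = max(0.251, 0.967) = 0.967
¬(B ∨ A) = 1 − 0.967 = 0.033
¬¬(B ∨ A) = 1 − 0.033 = 0.967
¬¬(B ∨ A) ⊗ A = max(0, 0.967 + 0.967 − 1) = max(0, 0.934) = 0.934
¬A ∨ (¬¬(B ∨ A) ⊗ A) = max(0.033, 0.934) = 0.934
¬(¬A ∨ (¬¬(B ∨ A) ⊗ A)) = 1 − 0.934 = 0.066
¬¬(¬A ∨ (¬¬(B ∨ A) ⊗ A)) = 1 − 0.066 = 0.934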